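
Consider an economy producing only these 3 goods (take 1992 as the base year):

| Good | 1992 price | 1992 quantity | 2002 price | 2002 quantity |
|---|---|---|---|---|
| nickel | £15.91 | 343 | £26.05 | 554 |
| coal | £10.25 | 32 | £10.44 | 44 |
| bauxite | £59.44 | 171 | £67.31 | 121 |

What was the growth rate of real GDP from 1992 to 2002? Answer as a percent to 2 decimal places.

3.19%

Real GDP 1992 = Nominal GDP 1992 = 15.91·343 + 10.25·32 + 59.44·171 = 15949.37.
Real GDP 2002 (at 1992 prices) = 15.91·554 + 10.25·44 + 59.44·121 = 16457.38.
Real growth = 16457.38/15949.37 − 1 = 0.0319.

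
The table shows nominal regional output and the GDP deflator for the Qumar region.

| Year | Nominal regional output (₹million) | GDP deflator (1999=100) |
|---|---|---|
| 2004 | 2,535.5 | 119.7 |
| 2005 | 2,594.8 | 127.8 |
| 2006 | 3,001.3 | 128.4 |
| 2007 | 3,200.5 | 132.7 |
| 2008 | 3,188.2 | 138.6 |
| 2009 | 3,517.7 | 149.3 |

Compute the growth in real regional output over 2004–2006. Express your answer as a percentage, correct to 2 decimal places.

Real regional output 2004 = 2535.5/1.197 = 2118.21.
Real regional output 2006 = 3001.3/1.284 = 2337.46.
Change = 2337.46/2118.21 − 1 = 0.1035.

10.35%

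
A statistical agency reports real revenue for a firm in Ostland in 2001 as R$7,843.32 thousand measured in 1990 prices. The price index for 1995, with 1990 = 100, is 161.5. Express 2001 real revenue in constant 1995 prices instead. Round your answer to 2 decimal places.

R$12,666.96 thousand

Real revenue in 1995 prices = Real revenue in 1990 prices × (P_1995/P_1990) = 7843.32 × 1.615 = 12666.96.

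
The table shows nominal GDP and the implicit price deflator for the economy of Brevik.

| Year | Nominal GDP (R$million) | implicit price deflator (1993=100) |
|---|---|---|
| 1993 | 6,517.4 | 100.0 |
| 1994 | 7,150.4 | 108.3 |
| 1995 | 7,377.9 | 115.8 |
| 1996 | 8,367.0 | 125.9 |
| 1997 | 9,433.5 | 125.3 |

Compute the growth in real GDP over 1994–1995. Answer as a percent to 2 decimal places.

Real GDP 1994 = 7150.4/1.083 = 6602.40.
Real GDP 1995 = 7377.9/1.158 = 6371.24.
Change = 6371.24/6602.40 − 1 = -0.0350.

-3.50%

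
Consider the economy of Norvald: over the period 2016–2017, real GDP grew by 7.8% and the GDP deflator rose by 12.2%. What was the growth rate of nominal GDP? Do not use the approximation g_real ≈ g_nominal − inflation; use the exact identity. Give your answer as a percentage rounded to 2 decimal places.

20.95%

(1 + g_nom) = (1 + g_real)(1 + π) = 1.0780 × 1.1220 = 1.20952.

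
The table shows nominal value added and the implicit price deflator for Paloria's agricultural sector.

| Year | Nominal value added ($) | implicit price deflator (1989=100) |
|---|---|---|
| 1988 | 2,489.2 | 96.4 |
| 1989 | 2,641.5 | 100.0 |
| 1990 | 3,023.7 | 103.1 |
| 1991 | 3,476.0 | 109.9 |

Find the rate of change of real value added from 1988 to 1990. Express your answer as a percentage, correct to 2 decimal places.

13.58%

Real value added 1988 = 2489.2/0.964 = 2582.16.
Real value added 1990 = 3023.7/1.031 = 2932.78.
Change = 2932.78/2582.16 − 1 = 0.1358.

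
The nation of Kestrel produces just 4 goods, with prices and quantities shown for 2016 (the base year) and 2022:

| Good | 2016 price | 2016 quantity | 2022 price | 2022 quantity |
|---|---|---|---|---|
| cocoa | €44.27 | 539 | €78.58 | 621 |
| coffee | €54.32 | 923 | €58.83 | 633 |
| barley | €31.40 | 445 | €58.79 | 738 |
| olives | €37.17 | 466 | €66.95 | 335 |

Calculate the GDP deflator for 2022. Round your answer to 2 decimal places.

155.74

Nominal GDP 2022 = 78.58·621 + 58.83·633 + 58.79·738 + 66.95·335 = 151852.84.
Real GDP 2022 (at 2016 prices) = 44.27·621 + 54.32·633 + 31.40·738 + 37.17·335 = 97501.38.
Deflator = Nominal/Real × 100 = 151852.84/97501.38 × 100 = 155.744.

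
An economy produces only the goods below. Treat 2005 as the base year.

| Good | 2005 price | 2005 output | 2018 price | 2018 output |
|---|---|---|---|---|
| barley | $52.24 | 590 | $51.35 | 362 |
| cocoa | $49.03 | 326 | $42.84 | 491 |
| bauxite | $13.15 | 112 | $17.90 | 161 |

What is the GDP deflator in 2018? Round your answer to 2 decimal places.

94.24

Nominal GDP 2018 = 51.35·362 + 42.84·491 + 17.90·161 = 42505.04.
Real GDP 2018 (at 2005 prices) = 52.24·362 + 49.03·491 + 13.15·161 = 45101.76.
Deflator = Nominal/Real × 100 = 42505.04/45101.76 × 100 = 94.243.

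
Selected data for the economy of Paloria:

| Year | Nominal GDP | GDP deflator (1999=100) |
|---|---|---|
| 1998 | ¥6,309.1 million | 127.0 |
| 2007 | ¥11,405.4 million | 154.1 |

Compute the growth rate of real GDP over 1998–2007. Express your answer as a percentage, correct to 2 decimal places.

48.99%

Deflate each year: 1998 → 6309.1/1.270 = 4967.80; 2007 → 11405.4/1.541 = 7401.30.
So real GDP changed by 7401.30/4967.80 − 1 = 0.4899, i.e. 48.99%.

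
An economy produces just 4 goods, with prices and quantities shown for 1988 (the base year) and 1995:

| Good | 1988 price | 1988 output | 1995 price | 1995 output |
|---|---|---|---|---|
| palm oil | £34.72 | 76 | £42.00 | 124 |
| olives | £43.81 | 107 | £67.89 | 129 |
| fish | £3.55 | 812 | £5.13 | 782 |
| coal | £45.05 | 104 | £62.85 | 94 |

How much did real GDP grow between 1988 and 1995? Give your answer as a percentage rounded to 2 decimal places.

Real GDP 1988 = Nominal GDP 1988 = 34.72·76 + 43.81·107 + 3.55·812 + 45.05·104 = 14894.19.
Real GDP 1995 (at 1988 prices) = 34.72·124 + 43.81·129 + 3.55·782 + 45.05·94 = 16967.57.
Real growth = 16967.57/14894.19 − 1 = 0.1392.

13.92%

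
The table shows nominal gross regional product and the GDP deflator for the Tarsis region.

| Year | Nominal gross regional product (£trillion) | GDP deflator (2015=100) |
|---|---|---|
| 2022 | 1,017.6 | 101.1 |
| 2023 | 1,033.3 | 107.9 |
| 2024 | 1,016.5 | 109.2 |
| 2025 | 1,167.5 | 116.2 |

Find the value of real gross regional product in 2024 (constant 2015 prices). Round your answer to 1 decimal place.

Real gross regional product 2024 = 1016.5 / 1.092 = 930.86.

£930.9 trillion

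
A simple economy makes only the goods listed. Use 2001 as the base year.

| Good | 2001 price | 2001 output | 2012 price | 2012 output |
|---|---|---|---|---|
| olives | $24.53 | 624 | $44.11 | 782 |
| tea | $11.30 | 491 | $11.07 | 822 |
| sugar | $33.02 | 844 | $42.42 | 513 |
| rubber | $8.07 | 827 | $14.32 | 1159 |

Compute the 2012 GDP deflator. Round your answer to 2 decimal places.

149.65

Nominal GDP 2012 = 44.11·782 + 11.07·822 + 42.42·513 + 14.32·1159 = 81951.90.
Real GDP 2012 (at 2001 prices) = 24.53·782 + 11.30·822 + 33.02·513 + 8.07·1159 = 54763.45.
Deflator = Nominal/Real × 100 = 81951.90/54763.45 × 100 = 149.647.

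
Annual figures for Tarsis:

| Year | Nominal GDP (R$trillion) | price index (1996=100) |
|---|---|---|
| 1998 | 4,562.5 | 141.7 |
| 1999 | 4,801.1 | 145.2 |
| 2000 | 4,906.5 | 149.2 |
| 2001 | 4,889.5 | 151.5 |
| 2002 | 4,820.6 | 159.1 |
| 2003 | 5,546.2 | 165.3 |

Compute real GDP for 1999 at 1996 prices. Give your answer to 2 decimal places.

R$3,306.54 trillion

Real GDP 1999 = 4801.1 / 1.452 = 3306.54.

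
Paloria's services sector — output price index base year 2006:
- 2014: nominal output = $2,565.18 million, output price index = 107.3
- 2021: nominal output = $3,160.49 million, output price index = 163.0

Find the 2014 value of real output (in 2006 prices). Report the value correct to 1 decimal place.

Real output = Nominal / (output price index/100) = 2565.18 / 1.073 = 2390.66.

$2,390.7 million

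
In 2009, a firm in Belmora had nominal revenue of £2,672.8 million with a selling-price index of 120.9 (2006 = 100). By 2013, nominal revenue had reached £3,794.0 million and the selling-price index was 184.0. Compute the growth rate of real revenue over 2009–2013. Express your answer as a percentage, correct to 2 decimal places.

Real revenue 2009 = 2672.8 / 1.209 = 2210.75.
Real revenue 2013 = 3794.0 / 1.840 = 2061.96.
Real growth = 2061.96 / 2210.75 − 1 = -0.0673.

-6.73%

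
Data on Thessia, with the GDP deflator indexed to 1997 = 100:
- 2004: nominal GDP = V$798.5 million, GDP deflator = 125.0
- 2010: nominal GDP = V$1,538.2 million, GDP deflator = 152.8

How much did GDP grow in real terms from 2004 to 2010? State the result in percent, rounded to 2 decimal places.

Deflate each year: 2004 → 798.5/1.250 = 638.80; 2010 → 1538.2/1.528 = 1006.68.
So real GDP changed by 1006.68/638.80 − 1 = 0.5759, i.e. 57.59%.

57.59%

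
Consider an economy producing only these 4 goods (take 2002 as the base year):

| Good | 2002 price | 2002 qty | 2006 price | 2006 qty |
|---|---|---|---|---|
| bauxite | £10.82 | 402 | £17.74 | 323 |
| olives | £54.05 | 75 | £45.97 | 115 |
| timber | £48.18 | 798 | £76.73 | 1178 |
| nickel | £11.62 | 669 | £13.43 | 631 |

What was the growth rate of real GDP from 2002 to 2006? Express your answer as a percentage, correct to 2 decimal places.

Real GDP 2002 = Nominal GDP 2002 = 10.82·402 + 54.05·75 + 48.18·798 + 11.62·669 = 54624.81.
Real GDP 2006 (at 2002 prices) = 10.82·323 + 54.05·115 + 48.18·1178 + 11.62·631 = 73798.87.
Real growth = 73798.87/54624.81 − 1 = 0.3510.

35.10%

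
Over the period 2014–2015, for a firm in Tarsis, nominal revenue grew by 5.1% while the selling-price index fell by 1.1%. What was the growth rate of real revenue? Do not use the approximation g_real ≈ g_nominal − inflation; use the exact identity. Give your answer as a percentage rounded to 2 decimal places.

6.27%

(1 + g_nom) = (1 + g_real)(1 + π), so g_real = 1.0510 / 0.9890 − 1 = 0.06269.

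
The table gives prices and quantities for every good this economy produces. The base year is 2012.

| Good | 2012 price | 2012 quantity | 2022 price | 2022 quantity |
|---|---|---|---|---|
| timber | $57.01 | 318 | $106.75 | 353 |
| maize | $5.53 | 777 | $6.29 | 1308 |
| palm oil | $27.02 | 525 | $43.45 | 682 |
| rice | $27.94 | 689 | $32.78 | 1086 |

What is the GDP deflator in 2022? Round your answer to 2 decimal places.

145.99

Nominal GDP 2022 = 106.75·353 + 6.29·1308 + 43.45·682 + 32.78·1086 = 111142.05.
Real GDP 2022 (at 2012 prices) = 57.01·353 + 5.53·1308 + 27.02·682 + 27.94·1086 = 76128.25.
Deflator = Nominal/Real × 100 = 111142.05/76128.25 × 100 = 145.993.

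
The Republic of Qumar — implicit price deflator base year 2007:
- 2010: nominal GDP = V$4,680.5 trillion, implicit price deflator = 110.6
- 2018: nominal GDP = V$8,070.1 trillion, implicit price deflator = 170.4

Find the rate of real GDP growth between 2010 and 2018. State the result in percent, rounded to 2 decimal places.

Deflate each year: 2010 → 4680.5/1.106 = 4231.92; 2018 → 8070.1/1.704 = 4735.97.
So real GDP changed by 4735.97/4231.92 − 1 = 0.1191, i.e. 11.91%.

11.91%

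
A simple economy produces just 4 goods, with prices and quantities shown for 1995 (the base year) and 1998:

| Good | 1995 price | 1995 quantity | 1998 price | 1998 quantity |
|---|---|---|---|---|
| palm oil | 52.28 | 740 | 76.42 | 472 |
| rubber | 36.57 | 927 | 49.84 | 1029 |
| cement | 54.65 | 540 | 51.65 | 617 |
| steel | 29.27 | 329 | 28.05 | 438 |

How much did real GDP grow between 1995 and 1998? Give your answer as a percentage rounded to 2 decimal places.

Real GDP 1995 = Nominal GDP 1995 = 52.28·740 + 36.57·927 + 54.65·540 + 29.27·329 = 111728.42.
Real GDP 1998 (at 1995 prices) = 52.28·472 + 36.57·1029 + 54.65·617 + 29.27·438 = 108846.00.
Real growth = 108846.00/111728.42 − 1 = -0.0258.

-2.58%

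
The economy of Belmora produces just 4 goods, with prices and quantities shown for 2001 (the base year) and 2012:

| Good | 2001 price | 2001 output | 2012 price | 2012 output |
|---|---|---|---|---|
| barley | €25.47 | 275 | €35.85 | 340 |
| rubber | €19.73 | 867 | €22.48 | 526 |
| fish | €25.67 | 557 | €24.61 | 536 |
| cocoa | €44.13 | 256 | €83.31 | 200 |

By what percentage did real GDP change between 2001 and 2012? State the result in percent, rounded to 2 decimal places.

-16.26%

Real GDP 2001 = Nominal GDP 2001 = 25.47·275 + 19.73·867 + 25.67·557 + 44.13·256 = 49705.63.
Real GDP 2012 (at 2001 prices) = 25.47·340 + 19.73·526 + 25.67·536 + 44.13·200 = 41622.90.
Real growth = 41622.90/49705.63 − 1 = -0.1626.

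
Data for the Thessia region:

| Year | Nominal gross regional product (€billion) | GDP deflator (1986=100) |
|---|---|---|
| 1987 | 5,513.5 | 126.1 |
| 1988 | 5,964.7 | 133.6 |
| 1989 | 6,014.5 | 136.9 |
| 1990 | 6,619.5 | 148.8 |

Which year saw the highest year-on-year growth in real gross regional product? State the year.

1988

1988: real = 5964.7/1.336 = 4464.60; growth vs 1987 (4372.32) = 2.11%.
1989: real = 6014.5/1.369 = 4393.35; growth vs 1988 (4464.60) = -1.60%.
1990: real = 6619.5/1.488 = 4448.59; growth vs 1989 (4393.35) = 1.26%.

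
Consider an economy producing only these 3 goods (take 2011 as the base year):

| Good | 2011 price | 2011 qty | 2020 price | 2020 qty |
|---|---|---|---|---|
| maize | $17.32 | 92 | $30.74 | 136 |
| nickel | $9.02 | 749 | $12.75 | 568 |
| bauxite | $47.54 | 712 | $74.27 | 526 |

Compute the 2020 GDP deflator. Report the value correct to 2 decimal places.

155.42

Nominal GDP 2020 = 30.74·136 + 12.75·568 + 74.27·526 = 50488.66.
Real GDP 2020 (at 2011 prices) = 17.32·136 + 9.02·568 + 47.54·526 = 32484.92.
Deflator = Nominal/Real × 100 = 50488.66/32484.92 × 100 = 155.422.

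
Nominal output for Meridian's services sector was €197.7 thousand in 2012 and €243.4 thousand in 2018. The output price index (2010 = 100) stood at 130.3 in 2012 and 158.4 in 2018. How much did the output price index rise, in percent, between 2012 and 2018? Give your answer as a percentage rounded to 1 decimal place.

21.6%

Price-level change = 158.4 / 130.3 − 1 = 0.2157.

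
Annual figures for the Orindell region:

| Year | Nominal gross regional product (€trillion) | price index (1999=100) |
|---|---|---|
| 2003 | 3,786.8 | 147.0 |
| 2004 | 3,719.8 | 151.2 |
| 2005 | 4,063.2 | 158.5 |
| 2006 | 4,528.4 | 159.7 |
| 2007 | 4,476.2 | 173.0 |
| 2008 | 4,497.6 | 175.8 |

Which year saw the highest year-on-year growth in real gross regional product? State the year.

2004: real = 3719.8/1.512 = 2460.19; growth vs 2003 (2576.05) = -4.50%.
2005: real = 4063.2/1.585 = 2563.53; growth vs 2004 (2460.19) = 4.20%.
2006: real = 4528.4/1.597 = 2835.57; growth vs 2005 (2563.53) = 10.61%.
2007: real = 4476.2/1.730 = 2587.40; growth vs 2006 (2835.57) = -8.75%.
2008: real = 4497.6/1.758 = 2558.36; growth vs 2007 (2587.40) = -1.12%.

2006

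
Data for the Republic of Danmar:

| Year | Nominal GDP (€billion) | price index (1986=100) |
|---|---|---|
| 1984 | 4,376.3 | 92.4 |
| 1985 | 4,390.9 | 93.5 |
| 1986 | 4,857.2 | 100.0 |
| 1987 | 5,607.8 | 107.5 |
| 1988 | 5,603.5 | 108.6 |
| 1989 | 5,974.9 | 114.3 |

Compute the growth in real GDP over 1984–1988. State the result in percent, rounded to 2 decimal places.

Real GDP 1984 = 4376.3/0.924 = 4736.26.
Real GDP 1988 = 5603.5/1.086 = 5159.76.
Change = 5159.76/4736.26 − 1 = 0.0894.

8.94%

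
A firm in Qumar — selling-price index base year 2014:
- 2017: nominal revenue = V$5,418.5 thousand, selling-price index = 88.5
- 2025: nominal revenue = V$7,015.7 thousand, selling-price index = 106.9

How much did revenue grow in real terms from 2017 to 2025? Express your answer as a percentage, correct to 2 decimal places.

7.19%

Deflate each year: 2017 → 5418.5/0.885 = 6122.60; 2025 → 7015.7/1.069 = 6562.86.
So real revenue changed by 6562.86/6122.60 − 1 = 0.0719, i.e. 7.19%.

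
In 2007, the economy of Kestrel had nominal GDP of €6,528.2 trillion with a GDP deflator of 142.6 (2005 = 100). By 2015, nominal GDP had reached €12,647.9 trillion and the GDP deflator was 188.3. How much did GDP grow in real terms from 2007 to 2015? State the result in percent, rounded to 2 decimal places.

Real GDP 2007 = 6528.2 / 1.426 = 4577.98.
Real GDP 2015 = 12647.9 / 1.883 = 6716.89.
Real growth = 6716.89 / 4577.98 − 1 = 0.4672.

46.72%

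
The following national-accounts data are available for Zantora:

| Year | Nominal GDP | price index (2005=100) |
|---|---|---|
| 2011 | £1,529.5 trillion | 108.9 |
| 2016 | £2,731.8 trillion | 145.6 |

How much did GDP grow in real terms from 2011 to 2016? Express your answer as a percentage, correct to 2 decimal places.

33.59%

Real GDP 2011 = 1529.5 / 1.089 = 1404.50.
Real GDP 2016 = 2731.8 / 1.456 = 1876.24.
Real growth = 1876.24 / 1404.50 − 1 = 0.3359.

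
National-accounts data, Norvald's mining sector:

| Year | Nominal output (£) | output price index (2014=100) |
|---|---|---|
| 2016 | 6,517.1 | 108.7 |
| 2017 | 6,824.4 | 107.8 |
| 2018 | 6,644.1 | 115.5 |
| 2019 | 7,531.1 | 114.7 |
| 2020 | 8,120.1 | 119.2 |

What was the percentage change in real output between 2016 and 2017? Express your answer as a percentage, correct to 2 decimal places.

5.59%

Real output 2016 = 6517.1/1.087 = 5995.49.
Real output 2017 = 6824.4/1.078 = 6330.61.
Change = 6330.61/5995.49 − 1 = 0.0559.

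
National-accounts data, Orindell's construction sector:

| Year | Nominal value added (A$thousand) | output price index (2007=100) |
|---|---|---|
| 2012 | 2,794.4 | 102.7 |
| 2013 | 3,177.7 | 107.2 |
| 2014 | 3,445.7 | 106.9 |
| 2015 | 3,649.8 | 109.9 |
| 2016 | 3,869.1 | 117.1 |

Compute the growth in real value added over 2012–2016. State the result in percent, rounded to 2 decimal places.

21.43%

Real value added 2012 = 2794.4/1.027 = 2720.93.
Real value added 2016 = 3869.1/1.171 = 3304.10.
Change = 3304.10/2720.93 − 1 = 0.2143.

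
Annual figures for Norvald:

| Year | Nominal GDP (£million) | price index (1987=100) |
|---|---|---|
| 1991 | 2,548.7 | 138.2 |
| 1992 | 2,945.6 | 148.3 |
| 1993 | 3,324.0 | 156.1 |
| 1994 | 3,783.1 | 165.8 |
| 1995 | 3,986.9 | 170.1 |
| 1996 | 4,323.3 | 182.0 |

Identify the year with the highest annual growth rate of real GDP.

1992

1992: real = 2945.6/1.483 = 1986.24; growth vs 1991 (1844.21) = 7.70%.
1993: real = 3324.0/1.561 = 2129.40; growth vs 1992 (1986.24) = 7.21%.
1994: real = 3783.1/1.658 = 2281.72; growth vs 1993 (2129.40) = 7.15%.
1995: real = 3986.9/1.701 = 2343.86; growth vs 1994 (2281.72) = 2.72%.
1996: real = 4323.3/1.820 = 2375.44; growth vs 1995 (2343.86) = 1.35%.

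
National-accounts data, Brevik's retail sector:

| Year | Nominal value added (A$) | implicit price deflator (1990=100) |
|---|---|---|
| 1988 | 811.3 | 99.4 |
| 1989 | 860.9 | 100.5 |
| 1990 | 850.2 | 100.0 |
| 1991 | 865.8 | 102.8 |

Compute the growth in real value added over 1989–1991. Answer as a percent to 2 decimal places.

Real value added 1989 = 860.9/1.005 = 856.62.
Real value added 1991 = 865.8/1.028 = 842.22.
Change = 842.22/856.62 − 1 = -0.0168.

-1.68%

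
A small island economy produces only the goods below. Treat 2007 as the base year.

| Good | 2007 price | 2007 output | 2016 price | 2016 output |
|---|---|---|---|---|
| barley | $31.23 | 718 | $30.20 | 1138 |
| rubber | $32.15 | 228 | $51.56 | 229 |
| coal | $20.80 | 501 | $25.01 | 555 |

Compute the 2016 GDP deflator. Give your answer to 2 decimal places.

110.30

Nominal GDP 2016 = 30.20·1138 + 51.56·229 + 25.01·555 = 60055.39.
Real GDP 2016 (at 2007 prices) = 31.23·1138 + 32.15·229 + 20.80·555 = 54446.09.
Deflator = Nominal/Real × 100 = 60055.39/54446.09 × 100 = 110.302.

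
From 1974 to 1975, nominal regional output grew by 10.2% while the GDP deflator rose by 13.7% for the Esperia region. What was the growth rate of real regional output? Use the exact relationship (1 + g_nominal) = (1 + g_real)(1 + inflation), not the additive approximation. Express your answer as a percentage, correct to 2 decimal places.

(1 + g_nom) = (1 + g_real)(1 + π), so g_real = 1.1020 / 1.1370 − 1 = -0.03078.

-3.08%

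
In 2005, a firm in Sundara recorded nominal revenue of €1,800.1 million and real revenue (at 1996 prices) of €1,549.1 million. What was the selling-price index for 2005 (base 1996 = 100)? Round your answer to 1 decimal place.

selling-price index = (Nominal / Real) × 100 = 1800.1 / 1549.1 × 100 = 116.20.

116.2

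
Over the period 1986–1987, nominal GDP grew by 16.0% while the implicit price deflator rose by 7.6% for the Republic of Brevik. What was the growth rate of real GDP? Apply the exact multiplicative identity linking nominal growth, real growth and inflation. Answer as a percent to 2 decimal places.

(1 + g_nom) = (1 + g_real)(1 + π), so g_real = 1.1600 / 1.0760 − 1 = 0.07807.

7.81%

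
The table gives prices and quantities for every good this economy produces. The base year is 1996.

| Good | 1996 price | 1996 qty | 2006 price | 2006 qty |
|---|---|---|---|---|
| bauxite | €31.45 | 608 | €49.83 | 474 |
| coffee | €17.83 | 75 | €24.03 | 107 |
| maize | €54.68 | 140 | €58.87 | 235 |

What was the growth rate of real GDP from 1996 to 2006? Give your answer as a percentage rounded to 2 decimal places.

Real GDP 1996 = Nominal GDP 1996 = 31.45·608 + 17.83·75 + 54.68·140 = 28114.05.
Real GDP 2006 (at 1996 prices) = 31.45·474 + 17.83·107 + 54.68·235 = 29664.91.
Real growth = 29664.91/28114.05 − 1 = 0.0552.

5.52%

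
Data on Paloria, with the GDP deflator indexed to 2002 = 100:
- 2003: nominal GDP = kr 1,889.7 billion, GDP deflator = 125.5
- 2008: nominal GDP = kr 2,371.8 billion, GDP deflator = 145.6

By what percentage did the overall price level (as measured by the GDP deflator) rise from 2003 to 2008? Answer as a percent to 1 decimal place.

16.0%

Price-level change = 145.6 / 125.5 − 1 = 0.1602.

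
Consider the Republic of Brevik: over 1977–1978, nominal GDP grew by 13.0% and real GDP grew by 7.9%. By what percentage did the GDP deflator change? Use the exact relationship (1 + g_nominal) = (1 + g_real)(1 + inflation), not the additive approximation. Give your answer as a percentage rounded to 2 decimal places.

(1 + g_nom) = (1 + g_real)(1 + π), so π = 1.1300 / 1.0790 − 1 = 0.04727.

4.73%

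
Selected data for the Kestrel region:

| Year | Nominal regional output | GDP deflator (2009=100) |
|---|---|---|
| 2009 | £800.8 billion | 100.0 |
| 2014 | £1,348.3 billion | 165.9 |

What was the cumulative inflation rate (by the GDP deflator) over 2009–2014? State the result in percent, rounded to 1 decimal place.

65.9%

Price-level change = 165.9 / 100.0 − 1 = 0.6590.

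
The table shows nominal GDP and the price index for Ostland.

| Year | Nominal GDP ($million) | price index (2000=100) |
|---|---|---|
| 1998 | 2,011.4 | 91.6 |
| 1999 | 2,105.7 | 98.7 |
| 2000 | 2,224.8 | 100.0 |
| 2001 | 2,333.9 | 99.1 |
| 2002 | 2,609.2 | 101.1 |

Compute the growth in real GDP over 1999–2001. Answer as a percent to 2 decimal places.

Real GDP 1999 = 2105.7/0.987 = 2133.43.
Real GDP 2001 = 2333.9/0.991 = 2355.10.
Change = 2355.10/2133.43 − 1 = 0.1039.

10.39%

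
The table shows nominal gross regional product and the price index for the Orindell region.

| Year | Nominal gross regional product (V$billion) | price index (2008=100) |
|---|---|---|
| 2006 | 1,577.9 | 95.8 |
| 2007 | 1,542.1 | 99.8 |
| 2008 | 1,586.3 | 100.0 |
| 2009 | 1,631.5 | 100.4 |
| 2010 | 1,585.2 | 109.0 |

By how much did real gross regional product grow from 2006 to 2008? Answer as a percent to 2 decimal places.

Real gross regional product 2006 = 1577.9/0.958 = 1647.08.
Real gross regional product 2008 = 1586.3/1.000 = 1586.30.
Change = 1586.30/1647.08 − 1 = -0.0369.

-3.69%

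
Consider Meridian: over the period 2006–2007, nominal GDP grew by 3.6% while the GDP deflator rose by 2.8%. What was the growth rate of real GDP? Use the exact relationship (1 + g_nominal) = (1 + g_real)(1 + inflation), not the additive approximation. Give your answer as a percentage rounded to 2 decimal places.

(1 + g_nom) = (1 + g_real)(1 + π), so g_real = 1.0360 / 1.0280 − 1 = 0.00778.

0.78%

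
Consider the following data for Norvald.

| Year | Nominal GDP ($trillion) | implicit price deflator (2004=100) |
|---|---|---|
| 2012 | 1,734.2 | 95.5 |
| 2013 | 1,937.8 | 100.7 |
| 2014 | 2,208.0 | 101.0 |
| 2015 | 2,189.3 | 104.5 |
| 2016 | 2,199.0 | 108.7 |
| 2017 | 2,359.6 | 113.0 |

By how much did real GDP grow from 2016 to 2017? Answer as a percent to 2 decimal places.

3.22%

Real GDP 2016 = 2199.0/1.087 = 2023.00.
Real GDP 2017 = 2359.6/1.130 = 2088.14.
Change = 2088.14/2023.00 − 1 = 0.0322.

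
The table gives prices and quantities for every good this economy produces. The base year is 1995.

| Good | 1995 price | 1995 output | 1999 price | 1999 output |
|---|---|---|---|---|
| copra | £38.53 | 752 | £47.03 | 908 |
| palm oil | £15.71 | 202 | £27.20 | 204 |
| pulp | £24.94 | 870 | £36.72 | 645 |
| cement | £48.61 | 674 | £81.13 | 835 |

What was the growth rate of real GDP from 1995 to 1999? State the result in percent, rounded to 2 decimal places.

9.53%

Real GDP 1995 = Nominal GDP 1995 = 38.53·752 + 15.71·202 + 24.94·870 + 48.61·674 = 86608.92.
Real GDP 1999 (at 1995 prices) = 38.53·908 + 15.71·204 + 24.94·645 + 48.61·835 = 94865.73.
Real growth = 94865.73/86608.92 − 1 = 0.0953.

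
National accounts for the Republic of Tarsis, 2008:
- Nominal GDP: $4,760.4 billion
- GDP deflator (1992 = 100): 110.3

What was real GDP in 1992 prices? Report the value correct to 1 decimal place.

Real GDP = Nominal / (GDP deflator/100) = 4760.4 / 1.103 = 4315.87.

$4,315.9 billion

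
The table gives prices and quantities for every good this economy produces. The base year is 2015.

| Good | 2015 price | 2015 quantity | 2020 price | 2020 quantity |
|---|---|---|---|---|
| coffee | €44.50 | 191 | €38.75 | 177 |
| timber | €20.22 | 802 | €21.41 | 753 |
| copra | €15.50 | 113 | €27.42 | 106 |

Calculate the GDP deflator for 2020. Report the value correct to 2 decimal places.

Nominal GDP 2020 = 38.75·177 + 21.41·753 + 27.42·106 = 25887.00.
Real GDP 2020 (at 2015 prices) = 44.50·177 + 20.22·753 + 15.50·106 = 24745.16.
Deflator = Nominal/Real × 100 = 25887.00/24745.16 × 100 = 104.614.

104.61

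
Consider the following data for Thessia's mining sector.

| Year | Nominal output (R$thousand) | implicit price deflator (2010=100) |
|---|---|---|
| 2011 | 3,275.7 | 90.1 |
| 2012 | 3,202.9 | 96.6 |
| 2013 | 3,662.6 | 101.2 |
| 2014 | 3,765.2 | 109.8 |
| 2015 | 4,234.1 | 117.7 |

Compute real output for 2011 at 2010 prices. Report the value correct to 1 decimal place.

Real output 2011 = 3275.7 / 0.901 = 3635.63.

R$3,635.6 thousand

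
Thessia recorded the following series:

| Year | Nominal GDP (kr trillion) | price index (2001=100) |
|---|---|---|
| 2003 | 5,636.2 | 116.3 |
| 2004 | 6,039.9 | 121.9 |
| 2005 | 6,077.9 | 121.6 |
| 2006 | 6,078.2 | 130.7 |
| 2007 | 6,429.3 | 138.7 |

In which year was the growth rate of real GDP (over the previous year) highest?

2004

2004: real = 6039.9/1.219 = 4954.80; growth vs 2003 (4846.26) = 2.24%.
2005: real = 6077.9/1.216 = 4998.27; growth vs 2004 (4954.80) = 0.88%.
2006: real = 6078.2/1.307 = 4650.50; growth vs 2005 (4998.27) = -6.96%.
2007: real = 6429.3/1.387 = 4635.40; growth vs 2006 (4650.50) = -0.32%.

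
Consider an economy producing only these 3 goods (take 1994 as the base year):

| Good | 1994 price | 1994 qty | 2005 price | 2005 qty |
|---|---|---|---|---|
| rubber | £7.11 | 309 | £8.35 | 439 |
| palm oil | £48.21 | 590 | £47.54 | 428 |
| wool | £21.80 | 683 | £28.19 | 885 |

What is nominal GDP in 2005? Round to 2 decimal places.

Nominal GDP 2005 = Σ (p_2005 × q_2005) = 8.35·439 + 47.54·428 + 28.19·885 = 48960.92.

£48960.92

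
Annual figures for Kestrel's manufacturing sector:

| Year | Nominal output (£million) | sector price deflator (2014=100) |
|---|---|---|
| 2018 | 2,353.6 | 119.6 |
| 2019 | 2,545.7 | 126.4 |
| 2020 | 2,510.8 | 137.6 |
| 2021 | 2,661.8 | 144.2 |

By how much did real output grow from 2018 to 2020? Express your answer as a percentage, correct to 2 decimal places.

-7.28%

Real output 2018 = 2353.6/1.196 = 1967.89.
Real output 2020 = 2510.8/1.376 = 1824.71.
Change = 1824.71/1967.89 − 1 = -0.0728.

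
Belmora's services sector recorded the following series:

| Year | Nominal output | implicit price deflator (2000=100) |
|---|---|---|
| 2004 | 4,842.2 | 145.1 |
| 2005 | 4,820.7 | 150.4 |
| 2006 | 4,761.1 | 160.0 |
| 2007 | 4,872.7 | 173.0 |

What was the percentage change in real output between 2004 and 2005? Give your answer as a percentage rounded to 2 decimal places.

-3.95%

Real output 2004 = 4842.2/1.451 = 3337.15.
Real output 2005 = 4820.7/1.504 = 3205.25.
Change = 3205.25/3337.15 − 1 = -0.0395.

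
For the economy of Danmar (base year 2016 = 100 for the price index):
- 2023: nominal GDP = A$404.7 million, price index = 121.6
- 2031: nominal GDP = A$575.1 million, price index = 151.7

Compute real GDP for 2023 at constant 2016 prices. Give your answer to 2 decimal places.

A$332.81 million

Real GDP = Nominal / (price index/100) = 404.7 / 1.216 = 332.81.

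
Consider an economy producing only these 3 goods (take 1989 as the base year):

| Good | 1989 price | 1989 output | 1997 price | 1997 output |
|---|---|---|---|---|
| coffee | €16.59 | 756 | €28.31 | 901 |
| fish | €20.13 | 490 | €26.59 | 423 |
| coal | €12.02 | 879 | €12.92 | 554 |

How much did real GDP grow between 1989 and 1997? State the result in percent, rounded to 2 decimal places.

Real GDP 1989 = Nominal GDP 1989 = 16.59·756 + 20.13·490 + 12.02·879 = 32971.32.
Real GDP 1997 (at 1989 prices) = 16.59·901 + 20.13·423 + 12.02·554 = 30121.66.
Real growth = 30121.66/32971.32 − 1 = -0.0864.

-8.64%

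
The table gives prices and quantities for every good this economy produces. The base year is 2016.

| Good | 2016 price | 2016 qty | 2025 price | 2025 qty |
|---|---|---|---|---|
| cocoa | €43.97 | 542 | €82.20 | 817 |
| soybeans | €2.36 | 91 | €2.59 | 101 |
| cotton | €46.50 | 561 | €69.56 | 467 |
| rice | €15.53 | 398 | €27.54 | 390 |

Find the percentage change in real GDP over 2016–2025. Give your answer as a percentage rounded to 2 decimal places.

13.53%

Real GDP 2016 = Nominal GDP 2016 = 43.97·542 + 2.36·91 + 46.50·561 + 15.53·398 = 56313.94.
Real GDP 2025 (at 2016 prices) = 43.97·817 + 2.36·101 + 46.50·467 + 15.53·390 = 63934.05.
Real growth = 63934.05/56313.94 − 1 = 0.1353.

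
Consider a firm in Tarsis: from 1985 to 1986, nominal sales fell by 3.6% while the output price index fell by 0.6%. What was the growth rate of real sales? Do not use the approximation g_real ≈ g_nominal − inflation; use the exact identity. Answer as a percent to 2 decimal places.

(1 + g_nom) = (1 + g_real)(1 + π), so g_real = 0.9640 / 0.9940 − 1 = -0.03018.

-3.02%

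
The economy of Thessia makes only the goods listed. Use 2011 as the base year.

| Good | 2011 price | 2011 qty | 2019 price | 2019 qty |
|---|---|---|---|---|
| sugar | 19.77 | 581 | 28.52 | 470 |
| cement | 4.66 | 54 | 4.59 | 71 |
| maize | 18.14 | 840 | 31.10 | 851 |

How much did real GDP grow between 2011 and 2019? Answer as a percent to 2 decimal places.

-7.10%

Real GDP 2011 = Nominal GDP 2011 = 19.77·581 + 4.66·54 + 18.14·840 = 26975.61.
Real GDP 2019 (at 2011 prices) = 19.77·470 + 4.66·71 + 18.14·851 = 25059.90.
Real growth = 25059.90/26975.61 − 1 = -0.0710.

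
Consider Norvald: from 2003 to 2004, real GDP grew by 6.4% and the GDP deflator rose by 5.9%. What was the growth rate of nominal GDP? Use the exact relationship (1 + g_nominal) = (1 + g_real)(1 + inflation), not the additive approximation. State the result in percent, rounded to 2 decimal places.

(1 + g_nom) = (1 + g_real)(1 + π) = 1.0640 × 1.0590 = 1.12678.

12.68%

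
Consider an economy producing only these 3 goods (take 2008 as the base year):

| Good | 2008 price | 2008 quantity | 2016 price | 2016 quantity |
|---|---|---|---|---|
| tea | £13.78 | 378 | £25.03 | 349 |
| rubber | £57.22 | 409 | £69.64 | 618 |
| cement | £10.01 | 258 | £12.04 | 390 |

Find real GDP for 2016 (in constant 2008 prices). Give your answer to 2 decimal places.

Real GDP 2016 = Σ (p_2008 × q_2016) = 13.78·349 + 57.22·618 + 10.01·390 = 44075.08.

£44075.08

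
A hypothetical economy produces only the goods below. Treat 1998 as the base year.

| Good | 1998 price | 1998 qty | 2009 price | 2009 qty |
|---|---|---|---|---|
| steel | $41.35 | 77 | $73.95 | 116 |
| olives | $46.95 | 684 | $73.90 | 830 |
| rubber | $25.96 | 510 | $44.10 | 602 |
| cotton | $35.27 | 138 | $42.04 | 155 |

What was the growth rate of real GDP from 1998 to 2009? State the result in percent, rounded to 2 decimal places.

Real GDP 1998 = Nominal GDP 1998 = 41.35·77 + 46.95·684 + 25.96·510 + 35.27·138 = 53404.61.
Real GDP 2009 (at 1998 prices) = 41.35·116 + 46.95·830 + 25.96·602 + 35.27·155 = 64859.87.
Real growth = 64859.87/53404.61 − 1 = 0.2145.

21.45%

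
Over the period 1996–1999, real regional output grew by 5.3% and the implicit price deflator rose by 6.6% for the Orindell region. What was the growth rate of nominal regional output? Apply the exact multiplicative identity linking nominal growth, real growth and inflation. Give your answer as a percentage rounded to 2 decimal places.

(1 + g_nom) = (1 + g_real)(1 + π) = 1.0530 × 1.0660 = 1.12250.

12.25%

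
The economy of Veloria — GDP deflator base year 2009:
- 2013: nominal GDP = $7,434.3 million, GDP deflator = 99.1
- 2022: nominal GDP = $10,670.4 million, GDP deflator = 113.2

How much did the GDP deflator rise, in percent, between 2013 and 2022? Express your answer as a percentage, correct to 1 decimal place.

Price-level change = 113.2 / 99.1 − 1 = 0.1423.

14.2%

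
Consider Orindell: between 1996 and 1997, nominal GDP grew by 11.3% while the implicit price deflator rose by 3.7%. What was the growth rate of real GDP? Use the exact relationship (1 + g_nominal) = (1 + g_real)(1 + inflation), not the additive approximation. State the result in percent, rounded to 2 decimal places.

7.33%

(1 + g_nom) = (1 + g_real)(1 + π), so g_real = 1.1130 / 1.0370 − 1 = 0.07329.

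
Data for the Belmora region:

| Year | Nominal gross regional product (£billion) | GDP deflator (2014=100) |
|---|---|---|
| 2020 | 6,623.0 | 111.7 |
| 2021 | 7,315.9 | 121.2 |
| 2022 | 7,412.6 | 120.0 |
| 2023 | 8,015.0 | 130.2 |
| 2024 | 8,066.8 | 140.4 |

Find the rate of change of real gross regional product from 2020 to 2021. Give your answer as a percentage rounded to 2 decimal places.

1.80%

Real gross regional product 2020 = 6623.0/1.117 = 5929.27.
Real gross regional product 2021 = 7315.9/1.212 = 6036.22.
Change = 6036.22/5929.27 − 1 = 0.0180.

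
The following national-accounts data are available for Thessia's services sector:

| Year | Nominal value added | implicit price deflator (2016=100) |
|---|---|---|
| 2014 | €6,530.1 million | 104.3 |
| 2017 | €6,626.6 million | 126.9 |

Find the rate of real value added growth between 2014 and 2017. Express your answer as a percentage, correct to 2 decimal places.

Real value added 2014 = 6530.1 / 1.043 = 6260.88.
Real value added 2017 = 6626.6 / 1.269 = 5221.91.
Real growth = 5221.91 / 6260.88 − 1 = -0.1659.

-16.59%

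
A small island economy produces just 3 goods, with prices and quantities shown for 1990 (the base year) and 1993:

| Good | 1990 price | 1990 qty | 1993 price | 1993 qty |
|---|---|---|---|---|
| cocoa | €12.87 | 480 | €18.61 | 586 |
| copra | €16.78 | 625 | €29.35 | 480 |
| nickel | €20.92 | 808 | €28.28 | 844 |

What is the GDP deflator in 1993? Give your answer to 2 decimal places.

Nominal GDP 1993 = 18.61·586 + 29.35·480 + 28.28·844 = 48861.78.
Real GDP 1993 (at 1990 prices) = 12.87·586 + 16.78·480 + 20.92·844 = 33252.70.
Deflator = Nominal/Real × 100 = 48861.78/33252.70 × 100 = 146.941.

146.94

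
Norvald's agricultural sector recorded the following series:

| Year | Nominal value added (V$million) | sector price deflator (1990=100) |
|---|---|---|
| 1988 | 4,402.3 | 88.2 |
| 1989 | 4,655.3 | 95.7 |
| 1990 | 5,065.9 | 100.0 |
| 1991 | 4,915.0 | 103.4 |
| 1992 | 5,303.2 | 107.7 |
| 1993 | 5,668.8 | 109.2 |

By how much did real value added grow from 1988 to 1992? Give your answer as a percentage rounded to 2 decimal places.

-1.35%

Real value added 1988 = 4402.3/0.882 = 4991.27.
Real value added 1992 = 5303.2/1.077 = 4924.05.
Change = 4924.05/4991.27 − 1 = -0.0135.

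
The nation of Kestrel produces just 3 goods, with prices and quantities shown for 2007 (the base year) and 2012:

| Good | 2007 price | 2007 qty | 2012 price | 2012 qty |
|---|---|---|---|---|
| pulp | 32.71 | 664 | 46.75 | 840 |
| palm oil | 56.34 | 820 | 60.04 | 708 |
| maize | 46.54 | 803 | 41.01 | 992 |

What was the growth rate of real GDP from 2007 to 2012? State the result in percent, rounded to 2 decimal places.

Real GDP 2007 = Nominal GDP 2007 = 32.71·664 + 56.34·820 + 46.54·803 = 105289.86.
Real GDP 2012 (at 2007 prices) = 32.71·840 + 56.34·708 + 46.54·992 = 113532.80.
Real growth = 113532.80/105289.86 − 1 = 0.0783.

7.83%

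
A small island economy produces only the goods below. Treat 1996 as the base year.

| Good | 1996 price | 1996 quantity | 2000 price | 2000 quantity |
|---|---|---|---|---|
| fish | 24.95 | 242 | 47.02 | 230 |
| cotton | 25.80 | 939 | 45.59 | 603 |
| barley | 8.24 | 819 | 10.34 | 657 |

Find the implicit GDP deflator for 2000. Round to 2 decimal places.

168.85

Nominal GDP 2000 = 47.02·230 + 45.59·603 + 10.34·657 = 45098.75.
Real GDP 2000 (at 1996 prices) = 24.95·230 + 25.80·603 + 8.24·657 = 26709.58.
Deflator = Nominal/Real × 100 = 45098.75/26709.58 × 100 = 168.849.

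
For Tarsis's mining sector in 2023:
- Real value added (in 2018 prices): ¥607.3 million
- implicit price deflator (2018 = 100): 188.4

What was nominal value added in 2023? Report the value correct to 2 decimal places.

Nominal value added = Real × (implicit price deflator/100) = 607.3 × 1.884 = 1144.15.

¥1,144.15 million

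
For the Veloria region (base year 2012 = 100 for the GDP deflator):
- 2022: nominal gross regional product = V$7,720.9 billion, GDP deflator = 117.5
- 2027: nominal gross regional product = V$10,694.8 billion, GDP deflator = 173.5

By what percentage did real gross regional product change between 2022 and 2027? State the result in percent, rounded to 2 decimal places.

Real gross regional product 2022 = 7720.9 / 1.175 = 6570.98.
Real gross regional product 2027 = 10694.8 / 1.735 = 6164.15.
Real growth = 6164.15 / 6570.98 − 1 = -0.0619.

-6.19%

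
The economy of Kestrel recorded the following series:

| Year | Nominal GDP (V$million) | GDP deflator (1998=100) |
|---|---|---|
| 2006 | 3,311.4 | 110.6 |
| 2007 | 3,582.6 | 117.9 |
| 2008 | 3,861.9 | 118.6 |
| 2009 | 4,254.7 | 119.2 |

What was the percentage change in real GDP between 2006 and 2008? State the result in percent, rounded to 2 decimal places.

Real GDP 2006 = 3311.4/1.106 = 2994.03.
Real GDP 2008 = 3861.9/1.186 = 3256.24.
Change = 3256.24/2994.03 − 1 = 0.0876.

8.76%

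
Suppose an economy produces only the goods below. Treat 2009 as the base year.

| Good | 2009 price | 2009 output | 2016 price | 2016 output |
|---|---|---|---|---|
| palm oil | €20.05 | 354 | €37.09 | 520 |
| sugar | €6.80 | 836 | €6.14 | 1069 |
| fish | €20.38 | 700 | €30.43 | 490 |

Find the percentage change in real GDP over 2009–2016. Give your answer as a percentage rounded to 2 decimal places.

2.34%

Real GDP 2009 = Nominal GDP 2009 = 20.05·354 + 6.80·836 + 20.38·700 = 27048.50.
Real GDP 2016 (at 2009 prices) = 20.05·520 + 6.80·1069 + 20.38·490 = 27681.40.
Real growth = 27681.40/27048.50 − 1 = 0.0234.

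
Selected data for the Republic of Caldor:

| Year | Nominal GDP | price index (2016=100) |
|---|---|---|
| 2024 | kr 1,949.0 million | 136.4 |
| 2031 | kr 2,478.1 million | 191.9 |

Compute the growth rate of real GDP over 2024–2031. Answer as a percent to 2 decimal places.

-9.63%

Deflate each year: 2024 → 1949.0/1.364 = 1428.89; 2031 → 2478.1/1.919 = 1291.35.
So real GDP changed by 1291.35/1428.89 − 1 = -0.0963, i.e. -9.63%.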